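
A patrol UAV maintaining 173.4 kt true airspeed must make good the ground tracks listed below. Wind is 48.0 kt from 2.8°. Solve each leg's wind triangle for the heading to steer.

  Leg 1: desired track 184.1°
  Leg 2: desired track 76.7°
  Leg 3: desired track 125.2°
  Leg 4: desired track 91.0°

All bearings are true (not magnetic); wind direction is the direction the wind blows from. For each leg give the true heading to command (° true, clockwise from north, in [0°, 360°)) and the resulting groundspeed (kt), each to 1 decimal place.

Leg 1: heading=184.5°, groundspeed=221.4 kt
Leg 2: heading=61.3°, groundspeed=153.8 kt
Leg 3: heading=111.7°, groundspeed=194.3 kt
Leg 4: heading=74.9°, groundspeed=165.1 kt

Leg 1: desired track 184.1°; wind correction +0.4° → command heading 184.5°, groundspeed 221.4 kt
Leg 2: desired track 76.7°; wind correction -15.4° → command heading 61.3°, groundspeed 153.8 kt
Leg 3: desired track 125.2°; wind correction -13.5° → command heading 111.7°, groundspeed 194.3 kt
Leg 4: desired track 91.0°; wind correction -16.1° → command heading 74.9°, groundspeed 165.1 kt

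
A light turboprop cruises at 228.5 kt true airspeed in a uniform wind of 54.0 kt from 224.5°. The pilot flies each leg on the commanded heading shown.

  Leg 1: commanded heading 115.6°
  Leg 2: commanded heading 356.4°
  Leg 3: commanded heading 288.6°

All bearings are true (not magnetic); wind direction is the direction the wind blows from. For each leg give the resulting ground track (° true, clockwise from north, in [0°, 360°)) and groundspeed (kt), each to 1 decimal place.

Leg 1: track=103.9°, groundspeed=251.2 kt
Leg 2: track=5.0°, groundspeed=267.6 kt
Leg 3: track=301.9°, groundspeed=210.6 kt

Leg 1: heading 115.6°; drift -11.7° → track 103.9°, groundspeed 251.2 kt
Leg 2: heading 356.4°; drift +8.6° → track 5.0°, groundspeed 267.6 kt
Leg 3: heading 288.6°; drift +13.3° → track 301.9°, groundspeed 210.6 kt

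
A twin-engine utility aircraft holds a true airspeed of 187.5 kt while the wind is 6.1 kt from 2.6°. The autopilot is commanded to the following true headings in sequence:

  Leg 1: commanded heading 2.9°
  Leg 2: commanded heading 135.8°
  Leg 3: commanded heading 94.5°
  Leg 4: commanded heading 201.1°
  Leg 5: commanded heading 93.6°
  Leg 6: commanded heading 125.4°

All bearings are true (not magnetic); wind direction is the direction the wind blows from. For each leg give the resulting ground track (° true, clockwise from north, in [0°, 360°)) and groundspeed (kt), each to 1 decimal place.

Leg 1: track=2.9°, groundspeed=181.4 kt
Leg 2: track=137.1°, groundspeed=191.7 kt
Leg 3: track=96.4°, groundspeed=187.8 kt
Leg 4: track=200.5°, groundspeed=193.3 kt
Leg 5: track=95.5°, groundspeed=187.7 kt
Leg 6: track=126.9°, groundspeed=190.9 kt

Leg 1: heading 2.9°; drift +0.0° → track 2.9°, groundspeed 181.4 kt
Leg 2: heading 135.8°; drift +1.3° → track 137.1°, groundspeed 191.7 kt
Leg 3: heading 94.5°; drift +1.9° → track 96.4°, groundspeed 187.8 kt
Leg 4: heading 201.1°; drift -0.6° → track 200.5°, groundspeed 193.3 kt
Leg 5: heading 93.6°; drift +1.9° → track 95.5°, groundspeed 187.7 kt
Leg 6: heading 125.4°; drift +1.5° → track 126.9°, groundspeed 190.9 kt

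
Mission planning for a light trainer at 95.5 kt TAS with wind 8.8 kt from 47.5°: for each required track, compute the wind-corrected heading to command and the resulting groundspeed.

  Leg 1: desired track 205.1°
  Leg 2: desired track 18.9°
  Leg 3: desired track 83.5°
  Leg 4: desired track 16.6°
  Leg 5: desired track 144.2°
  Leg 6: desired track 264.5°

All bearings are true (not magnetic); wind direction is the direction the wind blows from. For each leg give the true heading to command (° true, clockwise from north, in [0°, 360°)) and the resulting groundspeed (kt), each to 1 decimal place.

Leg 1: desired track 205.1°; wind correction -2.0° → command heading 203.1°, groundspeed 103.6 kt
Leg 2: desired track 18.9°; wind correction +2.5° → command heading 21.4°, groundspeed 87.7 kt
Leg 3: desired track 83.5°; wind correction -3.1° → command heading 80.4°, groundspeed 88.2 kt
Leg 4: desired track 16.6°; wind correction +2.7° → command heading 19.3°, groundspeed 87.8 kt
Leg 5: desired track 144.2°; wind correction -5.3° → command heading 138.9°, groundspeed 96.1 kt
Leg 6: desired track 264.5°; wind correction +3.2° → command heading 267.7°, groundspeed 102.4 kt

Leg 1: heading=203.1°, groundspeed=103.6 kt
Leg 2: heading=21.4°, groundspeed=87.7 kt
Leg 3: heading=80.4°, groundspeed=88.2 kt
Leg 4: heading=19.3°, groundspeed=87.8 kt
Leg 5: heading=138.9°, groundspeed=96.1 kt
Leg 6: heading=267.7°, groundspeed=102.4 kt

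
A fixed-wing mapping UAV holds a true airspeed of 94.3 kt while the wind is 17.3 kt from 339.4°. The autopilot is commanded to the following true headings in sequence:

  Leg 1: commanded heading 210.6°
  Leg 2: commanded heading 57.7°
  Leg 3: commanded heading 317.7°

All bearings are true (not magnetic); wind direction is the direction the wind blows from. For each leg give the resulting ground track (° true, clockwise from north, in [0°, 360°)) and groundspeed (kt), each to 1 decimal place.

Leg 1: heading 210.6°; drift -7.3° → track 203.3°, groundspeed 106.0 kt
Leg 2: heading 57.7°; drift +10.6° → track 68.3°, groundspeed 92.4 kt
Leg 3: heading 317.7°; drift -4.7° → track 313.0°, groundspeed 78.5 kt

Leg 1: track=203.3°, groundspeed=106.0 kt
Leg 2: track=68.3°, groundspeed=92.4 kt
Leg 3: track=313.0°, groundspeed=78.5 kt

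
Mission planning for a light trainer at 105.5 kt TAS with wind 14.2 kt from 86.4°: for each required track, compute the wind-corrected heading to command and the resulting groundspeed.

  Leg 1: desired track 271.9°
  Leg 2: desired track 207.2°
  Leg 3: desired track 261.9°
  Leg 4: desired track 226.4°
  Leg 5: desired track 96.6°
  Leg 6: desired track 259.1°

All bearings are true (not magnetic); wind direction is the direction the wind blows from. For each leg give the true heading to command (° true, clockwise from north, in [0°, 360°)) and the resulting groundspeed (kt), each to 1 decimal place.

Leg 1: heading=272.6°, groundspeed=119.6 kt
Leg 2: heading=200.6°, groundspeed=112.1 kt
Leg 3: heading=261.3°, groundspeed=119.7 kt
Leg 4: heading=221.4°, groundspeed=116.0 kt
Leg 5: heading=95.2°, groundspeed=91.5 kt
Leg 6: heading=258.1°, groundspeed=119.6 kt

Leg 1: desired track 271.9°; wind correction +0.7° → command heading 272.6°, groundspeed 119.6 kt
Leg 2: desired track 207.2°; wind correction -6.6° → command heading 200.6°, groundspeed 112.1 kt
Leg 3: desired track 261.9°; wind correction -0.6° → command heading 261.3°, groundspeed 119.7 kt
Leg 4: desired track 226.4°; wind correction -5.0° → command heading 221.4°, groundspeed 116.0 kt
Leg 5: desired track 96.6°; wind correction -1.4° → command heading 95.2°, groundspeed 91.5 kt
Leg 6: desired track 259.1°; wind correction -1.0° → command heading 258.1°, groundspeed 119.6 kt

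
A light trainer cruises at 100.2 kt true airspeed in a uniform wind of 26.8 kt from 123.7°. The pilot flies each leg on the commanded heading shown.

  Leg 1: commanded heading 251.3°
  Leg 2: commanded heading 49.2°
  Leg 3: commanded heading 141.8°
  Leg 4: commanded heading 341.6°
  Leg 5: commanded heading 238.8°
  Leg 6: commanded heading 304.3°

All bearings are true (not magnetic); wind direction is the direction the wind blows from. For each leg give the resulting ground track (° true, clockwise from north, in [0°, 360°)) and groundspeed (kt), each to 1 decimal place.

Leg 1: heading 251.3°; drift +10.3° → track 261.6°, groundspeed 118.5 kt
Leg 2: heading 49.2°; drift -15.5° → track 33.7°, groundspeed 96.6 kt
Leg 3: heading 141.8°; drift +6.4° → track 148.2°, groundspeed 75.2 kt
Leg 4: heading 341.6°; drift -7.7° → track 333.9°, groundspeed 122.5 kt
Leg 5: heading 238.8°; drift +12.3° → track 251.1°, groundspeed 114.2 kt
Leg 6: heading 304.3°; drift -0.1° → track 304.2°, groundspeed 127.0 kt

Leg 1: track=261.6°, groundspeed=118.5 kt
Leg 2: track=33.7°, groundspeed=96.6 kt
Leg 3: track=148.2°, groundspeed=75.2 kt
Leg 4: track=333.9°, groundspeed=122.5 kt
Leg 5: track=251.1°, groundspeed=114.2 kt
Leg 6: track=304.2°, groundspeed=127.0 kt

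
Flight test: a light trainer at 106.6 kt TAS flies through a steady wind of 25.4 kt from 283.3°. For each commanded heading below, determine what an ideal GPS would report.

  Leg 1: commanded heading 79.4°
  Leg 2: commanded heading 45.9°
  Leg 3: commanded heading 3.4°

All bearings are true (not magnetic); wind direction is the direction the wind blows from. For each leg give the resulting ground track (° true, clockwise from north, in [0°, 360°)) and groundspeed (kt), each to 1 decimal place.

Leg 1: heading 79.4°; drift +4.5° → track 83.9°, groundspeed 130.2 kt
Leg 2: heading 45.9°; drift +10.1° → track 56.0°, groundspeed 122.2 kt
Leg 3: heading 3.4°; drift +13.8° → track 17.2°, groundspeed 105.3 kt

Leg 1: track=83.9°, groundspeed=130.2 kt
Leg 2: track=56.0°, groundspeed=122.2 kt
Leg 3: track=17.2°, groundspeed=105.3 kt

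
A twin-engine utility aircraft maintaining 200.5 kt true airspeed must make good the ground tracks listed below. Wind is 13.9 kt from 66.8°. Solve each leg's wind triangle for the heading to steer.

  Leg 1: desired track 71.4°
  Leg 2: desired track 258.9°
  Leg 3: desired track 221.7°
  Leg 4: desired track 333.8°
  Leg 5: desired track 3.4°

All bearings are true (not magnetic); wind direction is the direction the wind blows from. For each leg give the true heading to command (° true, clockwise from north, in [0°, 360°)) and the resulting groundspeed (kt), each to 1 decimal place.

Leg 1: heading=71.1°, groundspeed=186.6 kt
Leg 2: heading=259.7°, groundspeed=214.1 kt
Leg 3: heading=220.0°, groundspeed=213.0 kt
Leg 4: heading=337.8°, groundspeed=200.7 kt
Leg 5: heading=7.0°, groundspeed=193.9 kt

Leg 1: desired track 71.4°; wind correction -0.3° → command heading 71.1°, groundspeed 186.6 kt
Leg 2: desired track 258.9°; wind correction +0.8° → command heading 259.7°, groundspeed 214.1 kt
Leg 3: desired track 221.7°; wind correction -1.7° → command heading 220.0°, groundspeed 213.0 kt
Leg 4: desired track 333.8°; wind correction +4.0° → command heading 337.8°, groundspeed 200.7 kt
Leg 5: desired track 3.4°; wind correction +3.6° → command heading 7.0°, groundspeed 193.9 kt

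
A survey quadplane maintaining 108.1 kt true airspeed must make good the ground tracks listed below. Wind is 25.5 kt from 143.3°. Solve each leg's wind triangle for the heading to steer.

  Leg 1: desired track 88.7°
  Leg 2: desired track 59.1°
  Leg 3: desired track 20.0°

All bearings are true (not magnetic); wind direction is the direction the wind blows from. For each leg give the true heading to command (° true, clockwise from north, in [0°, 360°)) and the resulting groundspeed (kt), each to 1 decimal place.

Leg 1: heading=99.8°, groundspeed=91.3 kt
Leg 2: heading=72.7°, groundspeed=102.5 kt
Leg 3: heading=31.4°, groundspeed=120.0 kt

Leg 1: desired track 88.7°; wind correction +11.1° → command heading 99.8°, groundspeed 91.3 kt
Leg 2: desired track 59.1°; wind correction +13.6° → command heading 72.7°, groundspeed 102.5 kt
Leg 3: desired track 20.0°; wind correction +11.4° → command heading 31.4°, groundspeed 120.0 kt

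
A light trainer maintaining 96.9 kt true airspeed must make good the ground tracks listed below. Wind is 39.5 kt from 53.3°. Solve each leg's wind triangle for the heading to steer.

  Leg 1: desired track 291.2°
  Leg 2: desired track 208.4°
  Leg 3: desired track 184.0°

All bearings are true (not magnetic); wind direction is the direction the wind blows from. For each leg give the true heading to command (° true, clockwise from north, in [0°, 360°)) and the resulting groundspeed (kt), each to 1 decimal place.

Leg 1: heading=311.4°, groundspeed=111.9 kt
Leg 2: heading=198.5°, groundspeed=131.3 kt
Leg 3: heading=166.0°, groundspeed=117.9 kt

Leg 1: desired track 291.2°; wind correction +20.2° → command heading 311.4°, groundspeed 111.9 kt
Leg 2: desired track 208.4°; wind correction -9.9° → command heading 198.5°, groundspeed 131.3 kt
Leg 3: desired track 184.0°; wind correction -18.0° → command heading 166.0°, groundspeed 117.9 kt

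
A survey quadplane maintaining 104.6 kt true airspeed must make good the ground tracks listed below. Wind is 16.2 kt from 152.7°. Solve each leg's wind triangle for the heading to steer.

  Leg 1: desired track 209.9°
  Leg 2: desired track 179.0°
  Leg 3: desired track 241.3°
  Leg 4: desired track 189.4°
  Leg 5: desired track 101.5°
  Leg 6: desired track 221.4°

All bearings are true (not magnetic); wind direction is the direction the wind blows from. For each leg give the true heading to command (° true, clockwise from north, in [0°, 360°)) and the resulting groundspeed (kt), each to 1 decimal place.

Leg 1: heading=202.4°, groundspeed=94.9 kt
Leg 2: heading=175.1°, groundspeed=89.8 kt
Leg 3: heading=232.4°, groundspeed=102.9 kt
Leg 4: heading=184.1°, groundspeed=91.2 kt
Leg 5: heading=108.4°, groundspeed=93.7 kt
Leg 6: heading=213.1°, groundspeed=97.6 kt

Leg 1: desired track 209.9°; wind correction -7.5° → command heading 202.4°, groundspeed 94.9 kt
Leg 2: desired track 179.0°; wind correction -3.9° → command heading 175.1°, groundspeed 89.8 kt
Leg 3: desired track 241.3°; wind correction -8.9° → command heading 232.4°, groundspeed 102.9 kt
Leg 4: desired track 189.4°; wind correction -5.3° → command heading 184.1°, groundspeed 91.2 kt
Leg 5: desired track 101.5°; wind correction +6.9° → command heading 108.4°, groundspeed 93.7 kt
Leg 6: desired track 221.4°; wind correction -8.3° → command heading 213.1°, groundspeed 97.6 kt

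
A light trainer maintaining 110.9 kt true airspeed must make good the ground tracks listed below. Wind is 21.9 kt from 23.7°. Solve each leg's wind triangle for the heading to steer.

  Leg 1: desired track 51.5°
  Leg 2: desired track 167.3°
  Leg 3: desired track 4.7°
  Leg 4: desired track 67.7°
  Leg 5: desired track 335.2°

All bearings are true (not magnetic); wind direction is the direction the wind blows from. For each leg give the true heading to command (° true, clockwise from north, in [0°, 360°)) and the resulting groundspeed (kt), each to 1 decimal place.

Leg 1: desired track 51.5°; wind correction -5.3° → command heading 46.2°, groundspeed 91.1 kt
Leg 2: desired track 167.3°; wind correction -6.7° → command heading 160.6°, groundspeed 127.8 kt
Leg 3: desired track 4.7°; wind correction +3.7° → command heading 8.4°, groundspeed 90.0 kt
Leg 4: desired track 67.7°; wind correction -7.9° → command heading 59.8°, groundspeed 94.1 kt
Leg 5: desired track 335.2°; wind correction +8.5° → command heading 343.7°, groundspeed 95.2 kt

Leg 1: heading=46.2°, groundspeed=91.1 kt
Leg 2: heading=160.6°, groundspeed=127.8 kt
Leg 3: heading=8.4°, groundspeed=90.0 kt
Leg 4: heading=59.8°, groundspeed=94.1 kt
Leg 5: heading=343.7°, groundspeed=95.2 kt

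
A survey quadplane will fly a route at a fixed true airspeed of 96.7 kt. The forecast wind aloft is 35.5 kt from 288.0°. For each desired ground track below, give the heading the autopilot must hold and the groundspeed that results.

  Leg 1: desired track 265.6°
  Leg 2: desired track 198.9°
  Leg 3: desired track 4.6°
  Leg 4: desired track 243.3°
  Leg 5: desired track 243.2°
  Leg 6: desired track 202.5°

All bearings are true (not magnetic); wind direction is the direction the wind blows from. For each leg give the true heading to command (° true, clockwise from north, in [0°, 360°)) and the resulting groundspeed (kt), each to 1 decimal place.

Leg 1: desired track 265.6°; wind correction +8.0° → command heading 273.6°, groundspeed 62.9 kt
Leg 2: desired track 198.9°; wind correction +21.5° → command heading 220.4°, groundspeed 89.4 kt
Leg 3: desired track 4.6°; wind correction -20.9° → command heading 343.7°, groundspeed 82.1 kt
Leg 4: desired track 243.3°; wind correction +15.0° → command heading 258.3°, groundspeed 68.2 kt
Leg 5: desired track 243.2°; wind correction +15.0° → command heading 258.2°, groundspeed 68.2 kt
Leg 6: desired track 202.5°; wind correction +21.5° → command heading 224.0°, groundspeed 87.2 kt

Leg 1: heading=273.6°, groundspeed=62.9 kt
Leg 2: heading=220.4°, groundspeed=89.4 kt
Leg 3: heading=343.7°, groundspeed=82.1 kt
Leg 4: heading=258.3°, groundspeed=68.2 kt
Leg 5: heading=258.2°, groundspeed=68.2 kt
Leg 6: heading=224.0°, groundspeed=87.2 kt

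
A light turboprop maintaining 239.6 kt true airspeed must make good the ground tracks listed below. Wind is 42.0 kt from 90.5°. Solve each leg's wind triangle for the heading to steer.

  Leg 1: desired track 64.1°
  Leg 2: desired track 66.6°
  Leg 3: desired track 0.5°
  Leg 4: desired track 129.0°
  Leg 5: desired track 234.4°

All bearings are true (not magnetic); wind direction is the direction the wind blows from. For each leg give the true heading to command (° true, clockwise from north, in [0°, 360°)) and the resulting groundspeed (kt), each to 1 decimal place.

Leg 1: heading=68.6°, groundspeed=201.3 kt
Leg 2: heading=70.7°, groundspeed=200.6 kt
Leg 3: heading=10.6°, groundspeed=235.9 kt
Leg 4: heading=122.7°, groundspeed=205.3 kt
Leg 5: heading=228.5°, groundspeed=272.3 kt

Leg 1: desired track 64.1°; wind correction +4.5° → command heading 68.6°, groundspeed 201.3 kt
Leg 2: desired track 66.6°; wind correction +4.1° → command heading 70.7°, groundspeed 200.6 kt
Leg 3: desired track 0.5°; wind correction +10.1° → command heading 10.6°, groundspeed 235.9 kt
Leg 4: desired track 129.0°; wind correction -6.3° → command heading 122.7°, groundspeed 205.3 kt
Leg 5: desired track 234.4°; wind correction -5.9° → command heading 228.5°, groundspeed 272.3 kt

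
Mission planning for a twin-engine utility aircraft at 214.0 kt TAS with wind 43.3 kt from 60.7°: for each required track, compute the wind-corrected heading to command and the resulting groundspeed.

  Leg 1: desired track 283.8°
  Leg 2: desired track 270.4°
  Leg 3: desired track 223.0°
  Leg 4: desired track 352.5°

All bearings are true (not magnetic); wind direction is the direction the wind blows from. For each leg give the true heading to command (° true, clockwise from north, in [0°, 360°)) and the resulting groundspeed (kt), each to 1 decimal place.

Leg 1: desired track 283.8°; wind correction +7.9° → command heading 291.7°, groundspeed 243.6 kt
Leg 2: desired track 270.4°; wind correction +5.8° → command heading 276.2°, groundspeed 250.5 kt
Leg 3: desired track 223.0°; wind correction -3.5° → command heading 219.5°, groundspeed 254.8 kt
Leg 4: desired track 352.5°; wind correction +10.8° → command heading 3.3°, groundspeed 194.1 kt

Leg 1: heading=291.7°, groundspeed=243.6 kt
Leg 2: heading=276.2°, groundspeed=250.5 kt
Leg 3: heading=219.5°, groundspeed=254.8 kt
Leg 4: heading=3.3°, groundspeed=194.1 kt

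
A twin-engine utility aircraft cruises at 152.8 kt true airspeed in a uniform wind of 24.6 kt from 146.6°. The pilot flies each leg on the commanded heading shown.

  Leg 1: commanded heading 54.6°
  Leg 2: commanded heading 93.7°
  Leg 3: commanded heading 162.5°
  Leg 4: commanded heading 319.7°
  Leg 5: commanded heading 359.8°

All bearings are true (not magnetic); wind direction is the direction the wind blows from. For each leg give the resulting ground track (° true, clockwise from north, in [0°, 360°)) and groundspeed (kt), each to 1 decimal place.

Leg 1: track=45.5°, groundspeed=155.6 kt
Leg 2: track=85.6°, groundspeed=139.3 kt
Leg 3: track=165.5°, groundspeed=129.3 kt
Leg 4: track=320.7°, groundspeed=177.2 kt
Leg 5: track=355.4°, groundspeed=173.9 kt

Leg 1: heading 54.6°; drift -9.1° → track 45.5°, groundspeed 155.6 kt
Leg 2: heading 93.7°; drift -8.1° → track 85.6°, groundspeed 139.3 kt
Leg 3: heading 162.5°; drift +3.0° → track 165.5°, groundspeed 129.3 kt
Leg 4: heading 319.7°; drift +1.0° → track 320.7°, groundspeed 177.2 kt
Leg 5: heading 359.8°; drift -4.4° → track 355.4°, groundspeed 173.9 kt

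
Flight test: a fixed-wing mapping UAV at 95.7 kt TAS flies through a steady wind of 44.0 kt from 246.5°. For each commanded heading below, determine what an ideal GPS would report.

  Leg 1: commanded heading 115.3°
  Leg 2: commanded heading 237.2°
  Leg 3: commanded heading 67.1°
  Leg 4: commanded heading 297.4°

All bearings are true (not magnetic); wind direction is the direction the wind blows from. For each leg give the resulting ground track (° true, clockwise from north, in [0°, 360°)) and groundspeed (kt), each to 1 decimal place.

Leg 1: track=100.4°, groundspeed=129.0 kt
Leg 2: track=229.5°, groundspeed=52.8 kt
Leg 3: track=66.9°, groundspeed=139.7 kt
Leg 4: track=324.1°, groundspeed=76.0 kt

Leg 1: heading 115.3°; drift -14.9° → track 100.4°, groundspeed 129.0 kt
Leg 2: heading 237.2°; drift -7.7° → track 229.5°, groundspeed 52.8 kt
Leg 3: heading 67.1°; drift -0.2° → track 66.9°, groundspeed 139.7 kt
Leg 4: heading 297.4°; drift +26.7° → track 324.1°, groundspeed 76.0 kt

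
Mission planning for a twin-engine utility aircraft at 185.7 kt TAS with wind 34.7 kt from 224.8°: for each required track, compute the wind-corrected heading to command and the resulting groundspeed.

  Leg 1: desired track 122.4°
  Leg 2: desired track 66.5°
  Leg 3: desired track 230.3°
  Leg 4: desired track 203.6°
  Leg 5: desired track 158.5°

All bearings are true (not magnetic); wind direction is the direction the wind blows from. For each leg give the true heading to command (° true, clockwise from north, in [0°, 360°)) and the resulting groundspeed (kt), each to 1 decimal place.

Leg 1: desired track 122.4°; wind correction +10.5° → command heading 132.9°, groundspeed 190.0 kt
Leg 2: desired track 66.5°; wind correction +4.0° → command heading 70.5°, groundspeed 217.5 kt
Leg 3: desired track 230.3°; wind correction -1.0° → command heading 229.3°, groundspeed 151.1 kt
Leg 4: desired track 203.6°; wind correction +3.9° → command heading 207.5°, groundspeed 152.9 kt
Leg 5: desired track 158.5°; wind correction +9.9° → command heading 168.4°, groundspeed 169.0 kt

Leg 1: heading=132.9°, groundspeed=190.0 kt
Leg 2: heading=70.5°, groundspeed=217.5 kt
Leg 3: heading=229.3°, groundspeed=151.1 kt
Leg 4: heading=207.5°, groundspeed=152.9 kt
Leg 5: heading=168.4°, groundspeed=169.0 kt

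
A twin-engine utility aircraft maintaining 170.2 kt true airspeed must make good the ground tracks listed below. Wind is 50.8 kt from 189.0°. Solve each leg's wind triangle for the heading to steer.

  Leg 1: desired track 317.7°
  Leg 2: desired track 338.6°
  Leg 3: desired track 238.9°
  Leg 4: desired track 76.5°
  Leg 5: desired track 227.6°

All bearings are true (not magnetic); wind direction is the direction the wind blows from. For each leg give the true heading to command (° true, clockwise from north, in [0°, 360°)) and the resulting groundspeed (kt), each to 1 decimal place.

Leg 1: heading=304.2°, groundspeed=197.3 kt
Leg 2: heading=329.9°, groundspeed=212.1 kt
Leg 3: heading=225.7°, groundspeed=133.0 kt
Leg 4: heading=92.5°, groundspeed=183.0 kt
Leg 5: heading=216.9°, groundspeed=127.5 kt

Leg 1: desired track 317.7°; wind correction -13.5° → command heading 304.2°, groundspeed 197.3 kt
Leg 2: desired track 338.6°; wind correction -8.7° → command heading 329.9°, groundspeed 212.1 kt
Leg 3: desired track 238.9°; wind correction -13.2° → command heading 225.7°, groundspeed 133.0 kt
Leg 4: desired track 76.5°; wind correction +16.0° → command heading 92.5°, groundspeed 183.0 kt
Leg 5: desired track 227.6°; wind correction -10.7° → command heading 216.9°, groundspeed 127.5 kt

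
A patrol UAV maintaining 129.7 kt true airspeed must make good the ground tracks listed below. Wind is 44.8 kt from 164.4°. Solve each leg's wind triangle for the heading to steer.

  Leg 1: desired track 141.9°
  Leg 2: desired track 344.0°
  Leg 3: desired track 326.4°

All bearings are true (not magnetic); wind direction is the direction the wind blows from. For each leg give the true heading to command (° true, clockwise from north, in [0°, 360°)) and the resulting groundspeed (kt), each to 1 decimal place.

Leg 1: heading=149.5°, groundspeed=87.2 kt
Leg 2: heading=343.9°, groundspeed=174.5 kt
Leg 3: heading=320.3°, groundspeed=171.6 kt

Leg 1: desired track 141.9°; wind correction +7.6° → command heading 149.5°, groundspeed 87.2 kt
Leg 2: desired track 344.0°; wind correction -0.1° → command heading 343.9°, groundspeed 174.5 kt
Leg 3: desired track 326.4°; wind correction -6.1° → command heading 320.3°, groundspeed 171.6 kt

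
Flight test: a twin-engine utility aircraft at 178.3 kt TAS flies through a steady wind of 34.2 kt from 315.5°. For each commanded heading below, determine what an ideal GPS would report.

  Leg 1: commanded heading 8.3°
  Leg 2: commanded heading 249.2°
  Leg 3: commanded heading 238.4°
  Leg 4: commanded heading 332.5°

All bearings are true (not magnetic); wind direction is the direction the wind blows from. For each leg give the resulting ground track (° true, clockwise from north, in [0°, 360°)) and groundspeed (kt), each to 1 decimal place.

Leg 1: track=18.1°, groundspeed=160.0 kt
Leg 2: track=238.4°, groundspeed=167.5 kt
Leg 3: track=227.3°, groundspeed=173.9 kt
Leg 4: track=336.4°, groundspeed=145.9 kt

Leg 1: heading 8.3°; drift +9.8° → track 18.1°, groundspeed 160.0 kt
Leg 2: heading 249.2°; drift -10.8° → track 238.4°, groundspeed 167.5 kt
Leg 3: heading 238.4°; drift -11.1° → track 227.3°, groundspeed 173.9 kt
Leg 4: heading 332.5°; drift +3.9° → track 336.4°, groundspeed 145.9 kt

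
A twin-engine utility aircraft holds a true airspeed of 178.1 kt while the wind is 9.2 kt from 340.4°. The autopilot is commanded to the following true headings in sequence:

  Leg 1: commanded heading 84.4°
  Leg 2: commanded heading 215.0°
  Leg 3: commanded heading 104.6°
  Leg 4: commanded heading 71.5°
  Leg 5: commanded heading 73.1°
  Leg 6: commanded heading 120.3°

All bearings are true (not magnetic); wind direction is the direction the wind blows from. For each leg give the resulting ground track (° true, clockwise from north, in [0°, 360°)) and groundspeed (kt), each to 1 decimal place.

Leg 1: track=87.2°, groundspeed=180.5 kt
Leg 2: track=212.7°, groundspeed=183.6 kt
Leg 3: track=107.0°, groundspeed=183.4 kt
Leg 4: track=74.5°, groundspeed=178.5 kt
Leg 5: track=76.0°, groundspeed=178.8 kt
Leg 6: track=122.1°, groundspeed=185.2 kt

Leg 1: heading 84.4°; drift +2.8° → track 87.2°, groundspeed 180.5 kt
Leg 2: heading 215.0°; drift -2.3° → track 212.7°, groundspeed 183.6 kt
Leg 3: heading 104.6°; drift +2.4° → track 107.0°, groundspeed 183.4 kt
Leg 4: heading 71.5°; drift +3.0° → track 74.5°, groundspeed 178.5 kt
Leg 5: heading 73.1°; drift +2.9° → track 76.0°, groundspeed 178.8 kt
Leg 6: heading 120.3°; drift +1.8° → track 122.1°, groundspeed 185.2 kt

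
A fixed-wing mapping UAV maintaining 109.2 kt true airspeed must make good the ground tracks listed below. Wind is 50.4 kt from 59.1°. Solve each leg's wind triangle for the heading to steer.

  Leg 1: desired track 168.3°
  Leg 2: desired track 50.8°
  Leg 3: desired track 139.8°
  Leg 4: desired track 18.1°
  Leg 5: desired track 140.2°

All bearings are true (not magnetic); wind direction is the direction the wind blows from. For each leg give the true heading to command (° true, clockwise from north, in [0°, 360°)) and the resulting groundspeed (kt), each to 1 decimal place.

Leg 1: heading=142.5°, groundspeed=114.9 kt
Leg 2: heading=54.6°, groundspeed=59.1 kt
Leg 3: heading=112.7°, groundspeed=89.1 kt
Leg 4: heading=35.7°, groundspeed=66.0 kt
Leg 5: heading=113.1°, groundspeed=89.4 kt

Leg 1: desired track 168.3°; wind correction -25.8° → command heading 142.5°, groundspeed 114.9 kt
Leg 2: desired track 50.8°; wind correction +3.8° → command heading 54.6°, groundspeed 59.1 kt
Leg 3: desired track 139.8°; wind correction -27.1° → command heading 112.7°, groundspeed 89.1 kt
Leg 4: desired track 18.1°; wind correction +17.6° → command heading 35.7°, groundspeed 66.0 kt
Leg 5: desired track 140.2°; wind correction -27.1° → command heading 113.1°, groundspeed 89.4 kt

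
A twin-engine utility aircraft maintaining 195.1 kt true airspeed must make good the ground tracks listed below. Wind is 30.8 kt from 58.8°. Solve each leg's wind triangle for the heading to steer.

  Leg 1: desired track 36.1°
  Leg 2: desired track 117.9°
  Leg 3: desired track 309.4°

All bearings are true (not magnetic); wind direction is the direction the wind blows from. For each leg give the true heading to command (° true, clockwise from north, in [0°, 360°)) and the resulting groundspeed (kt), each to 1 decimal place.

Leg 1: desired track 36.1°; wind correction +3.5° → command heading 39.6°, groundspeed 166.3 kt
Leg 2: desired track 117.9°; wind correction -7.8° → command heading 110.1°, groundspeed 177.5 kt
Leg 3: desired track 309.4°; wind correction +8.6° → command heading 318.0°, groundspeed 203.2 kt

Leg 1: heading=39.6°, groundspeed=166.3 kt
Leg 2: heading=110.1°, groundspeed=177.5 kt
Leg 3: heading=318.0°, groundspeed=203.2 kt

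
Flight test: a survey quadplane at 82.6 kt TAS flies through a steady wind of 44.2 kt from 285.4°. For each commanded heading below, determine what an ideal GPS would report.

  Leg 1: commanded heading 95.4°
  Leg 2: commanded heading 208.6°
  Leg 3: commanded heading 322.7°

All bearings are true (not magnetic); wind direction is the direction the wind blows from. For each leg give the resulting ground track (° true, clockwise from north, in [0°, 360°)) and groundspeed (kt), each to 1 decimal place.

Leg 1: track=98.9°, groundspeed=126.4 kt
Leg 2: track=177.9°, groundspeed=84.3 kt
Leg 3: track=352.1°, groundspeed=54.5 kt

Leg 1: heading 95.4°; drift +3.5° → track 98.9°, groundspeed 126.4 kt
Leg 2: heading 208.6°; drift -30.7° → track 177.9°, groundspeed 84.3 kt
Leg 3: heading 322.7°; drift +29.4° → track 352.1°, groundspeed 54.5 kt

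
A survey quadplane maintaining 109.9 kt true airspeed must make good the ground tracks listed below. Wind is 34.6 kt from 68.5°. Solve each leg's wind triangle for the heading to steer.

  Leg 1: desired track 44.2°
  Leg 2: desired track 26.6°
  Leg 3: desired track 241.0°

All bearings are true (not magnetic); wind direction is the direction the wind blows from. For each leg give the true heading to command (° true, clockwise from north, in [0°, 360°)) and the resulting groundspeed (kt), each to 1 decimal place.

Leg 1: heading=51.6°, groundspeed=77.4 kt
Leg 2: heading=38.7°, groundspeed=81.7 kt
Leg 3: heading=238.6°, groundspeed=144.1 kt

Leg 1: desired track 44.2°; wind correction +7.4° → command heading 51.6°, groundspeed 77.4 kt
Leg 2: desired track 26.6°; wind correction +12.1° → command heading 38.7°, groundspeed 81.7 kt
Leg 3: desired track 241.0°; wind correction -2.4° → command heading 238.6°, groundspeed 144.1 kt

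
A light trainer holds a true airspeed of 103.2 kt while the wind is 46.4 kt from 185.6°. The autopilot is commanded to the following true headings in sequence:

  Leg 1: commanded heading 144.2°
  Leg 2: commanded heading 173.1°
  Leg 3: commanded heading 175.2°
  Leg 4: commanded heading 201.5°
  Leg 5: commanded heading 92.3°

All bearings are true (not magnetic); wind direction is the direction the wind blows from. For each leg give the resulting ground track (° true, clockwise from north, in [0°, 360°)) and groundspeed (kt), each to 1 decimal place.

Leg 1: track=120.0°, groundspeed=75.0 kt
Leg 2: track=163.3°, groundspeed=58.8 kt
Leg 3: track=166.9°, groundspeed=58.2 kt
Leg 4: track=213.7°, groundspeed=59.9 kt
Leg 5: track=68.7°, groundspeed=115.6 kt

Leg 1: heading 144.2°; drift -24.2° → track 120.0°, groundspeed 75.0 kt
Leg 2: heading 173.1°; drift -9.8° → track 163.3°, groundspeed 58.8 kt
Leg 3: heading 175.2°; drift -8.3° → track 166.9°, groundspeed 58.2 kt
Leg 4: heading 201.5°; drift +12.2° → track 213.7°, groundspeed 59.9 kt
Leg 5: heading 92.3°; drift -23.6° → track 68.7°, groundspeed 115.6 kt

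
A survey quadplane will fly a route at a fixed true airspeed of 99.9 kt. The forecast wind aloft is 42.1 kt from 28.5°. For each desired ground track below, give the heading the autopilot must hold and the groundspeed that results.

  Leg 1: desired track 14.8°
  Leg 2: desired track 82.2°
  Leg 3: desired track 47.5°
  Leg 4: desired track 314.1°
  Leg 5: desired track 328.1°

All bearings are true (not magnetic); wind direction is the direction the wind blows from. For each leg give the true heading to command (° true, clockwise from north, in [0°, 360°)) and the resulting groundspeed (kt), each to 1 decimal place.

Leg 1: desired track 14.8°; wind correction +5.7° → command heading 20.5°, groundspeed 58.5 kt
Leg 2: desired track 82.2°; wind correction -19.9° → command heading 62.3°, groundspeed 69.0 kt
Leg 3: desired track 47.5°; wind correction -7.9° → command heading 39.6°, groundspeed 59.1 kt
Leg 4: desired track 314.1°; wind correction +23.9° → command heading 338.0°, groundspeed 80.0 kt
Leg 5: desired track 328.1°; wind correction +21.5° → command heading 349.6°, groundspeed 72.2 kt

Leg 1: heading=20.5°, groundspeed=58.5 kt
Leg 2: heading=62.3°, groundspeed=69.0 kt
Leg 3: heading=39.6°, groundspeed=59.1 kt
Leg 4: heading=338.0°, groundspeed=80.0 kt
Leg 5: heading=349.6°, groundspeed=72.2 kt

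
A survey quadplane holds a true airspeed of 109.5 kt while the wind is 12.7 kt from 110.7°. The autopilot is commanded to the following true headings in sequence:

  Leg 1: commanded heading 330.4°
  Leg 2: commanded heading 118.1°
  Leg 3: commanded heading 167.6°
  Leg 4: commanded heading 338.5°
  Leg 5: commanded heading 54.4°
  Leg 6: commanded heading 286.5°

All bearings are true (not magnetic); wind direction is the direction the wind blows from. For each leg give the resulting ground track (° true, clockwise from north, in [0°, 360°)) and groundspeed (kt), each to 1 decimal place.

Leg 1: track=326.5°, groundspeed=119.5 kt
Leg 2: track=119.1°, groundspeed=96.9 kt
Leg 3: track=173.5°, groundspeed=103.1 kt
Leg 4: track=333.9°, groundspeed=118.4 kt
Leg 5: track=48.5°, groundspeed=103.0 kt
Leg 6: track=286.9°, groundspeed=122.2 kt

Leg 1: heading 330.4°; drift -3.9° → track 326.5°, groundspeed 119.5 kt
Leg 2: heading 118.1°; drift +1.0° → track 119.1°, groundspeed 96.9 kt
Leg 3: heading 167.6°; drift +5.9° → track 173.5°, groundspeed 103.1 kt
Leg 4: heading 338.5°; drift -4.6° → track 333.9°, groundspeed 118.4 kt
Leg 5: heading 54.4°; drift -5.9° → track 48.5°, groundspeed 103.0 kt
Leg 6: heading 286.5°; drift +0.4° → track 286.9°, groundspeed 122.2 kt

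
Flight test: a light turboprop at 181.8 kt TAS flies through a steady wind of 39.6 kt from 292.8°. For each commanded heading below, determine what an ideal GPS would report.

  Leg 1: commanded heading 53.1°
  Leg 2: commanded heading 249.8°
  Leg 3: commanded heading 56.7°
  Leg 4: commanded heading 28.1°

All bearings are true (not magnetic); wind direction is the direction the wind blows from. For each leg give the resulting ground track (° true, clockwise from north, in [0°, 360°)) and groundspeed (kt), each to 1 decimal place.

Leg 1: heading 53.1°; drift +9.6° → track 62.7°, groundspeed 204.7 kt
Leg 2: heading 249.8°; drift -10.0° → track 239.8°, groundspeed 155.2 kt
Leg 3: heading 56.7°; drift +9.2° → track 65.9°, groundspeed 206.5 kt
Leg 4: heading 28.1°; drift +12.0° → track 40.1°, groundspeed 189.6 kt

Leg 1: track=62.7°, groundspeed=204.7 kt
Leg 2: track=239.8°, groundspeed=155.2 kt
Leg 3: track=65.9°, groundspeed=206.5 kt
Leg 4: track=40.1°, groundspeed=189.6 kt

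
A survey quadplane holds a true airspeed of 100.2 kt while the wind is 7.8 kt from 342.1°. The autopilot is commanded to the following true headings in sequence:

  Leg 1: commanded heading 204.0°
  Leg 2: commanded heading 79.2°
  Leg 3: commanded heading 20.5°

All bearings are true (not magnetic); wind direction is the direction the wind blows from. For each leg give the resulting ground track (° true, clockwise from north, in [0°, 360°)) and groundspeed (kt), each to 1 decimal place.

Leg 1: track=201.2°, groundspeed=106.1 kt
Leg 2: track=83.6°, groundspeed=101.5 kt
Leg 3: track=23.4°, groundspeed=94.2 kt

Leg 1: heading 204.0°; drift -2.8° → track 201.2°, groundspeed 106.1 kt
Leg 2: heading 79.2°; drift +4.4° → track 83.6°, groundspeed 101.5 kt
Leg 3: heading 20.5°; drift +2.9° → track 23.4°, groundspeed 94.2 kt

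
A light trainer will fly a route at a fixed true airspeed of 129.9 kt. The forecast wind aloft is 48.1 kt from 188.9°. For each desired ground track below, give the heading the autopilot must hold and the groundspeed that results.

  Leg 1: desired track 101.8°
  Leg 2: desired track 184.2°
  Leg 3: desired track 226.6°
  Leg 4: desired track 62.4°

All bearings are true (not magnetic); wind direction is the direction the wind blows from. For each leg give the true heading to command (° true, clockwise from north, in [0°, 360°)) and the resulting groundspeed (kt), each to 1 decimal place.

Leg 1: desired track 101.8°; wind correction +21.7° → command heading 123.5°, groundspeed 118.3 kt
Leg 2: desired track 184.2°; wind correction +1.7° → command heading 185.9°, groundspeed 81.9 kt
Leg 3: desired track 226.6°; wind correction -13.1° → command heading 213.5°, groundspeed 88.5 kt
Leg 4: desired track 62.4°; wind correction +17.3° → command heading 79.7°, groundspeed 152.6 kt

Leg 1: heading=123.5°, groundspeed=118.3 kt
Leg 2: heading=185.9°, groundspeed=81.9 kt
Leg 3: heading=213.5°, groundspeed=88.5 kt
Leg 4: heading=79.7°, groundspeed=152.6 kt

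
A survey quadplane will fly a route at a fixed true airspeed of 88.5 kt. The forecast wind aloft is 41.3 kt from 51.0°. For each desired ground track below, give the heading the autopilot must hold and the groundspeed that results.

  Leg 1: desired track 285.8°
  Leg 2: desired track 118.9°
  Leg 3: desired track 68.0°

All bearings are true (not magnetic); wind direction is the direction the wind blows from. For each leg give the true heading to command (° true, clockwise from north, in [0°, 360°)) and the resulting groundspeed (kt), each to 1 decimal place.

Leg 1: desired track 285.8°; wind correction +22.4° → command heading 308.2°, groundspeed 105.6 kt
Leg 2: desired track 118.9°; wind correction -25.6° → command heading 93.3°, groundspeed 64.3 kt
Leg 3: desired track 68.0°; wind correction -7.8° → command heading 60.2°, groundspeed 48.2 kt

Leg 1: heading=308.2°, groundspeed=105.6 kt
Leg 2: heading=93.3°, groundspeed=64.3 kt
Leg 3: heading=60.2°, groundspeed=48.2 kt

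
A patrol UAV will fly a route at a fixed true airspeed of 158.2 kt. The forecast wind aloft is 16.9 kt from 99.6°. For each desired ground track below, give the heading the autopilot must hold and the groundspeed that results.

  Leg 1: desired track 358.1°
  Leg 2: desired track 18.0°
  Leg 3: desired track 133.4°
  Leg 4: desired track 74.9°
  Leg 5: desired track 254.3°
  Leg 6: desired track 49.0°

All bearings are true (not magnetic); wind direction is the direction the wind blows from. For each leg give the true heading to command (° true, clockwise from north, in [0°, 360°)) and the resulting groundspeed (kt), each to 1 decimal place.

Leg 1: heading=4.1°, groundspeed=160.7 kt
Leg 2: heading=24.1°, groundspeed=154.8 kt
Leg 3: heading=130.0°, groundspeed=143.9 kt
Leg 4: heading=77.5°, groundspeed=142.7 kt
Leg 5: heading=251.7°, groundspeed=173.3 kt
Leg 6: heading=53.7°, groundspeed=146.9 kt

Leg 1: desired track 358.1°; wind correction +6.0° → command heading 4.1°, groundspeed 160.7 kt
Leg 2: desired track 18.0°; wind correction +6.1° → command heading 24.1°, groundspeed 154.8 kt
Leg 3: desired track 133.4°; wind correction -3.4° → command heading 130.0°, groundspeed 143.9 kt
Leg 4: desired track 74.9°; wind correction +2.6° → command heading 77.5°, groundspeed 142.7 kt
Leg 5: desired track 254.3°; wind correction -2.6° → command heading 251.7°, groundspeed 173.3 kt
Leg 6: desired track 49.0°; wind correction +4.7° → command heading 53.7°, groundspeed 146.9 kt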